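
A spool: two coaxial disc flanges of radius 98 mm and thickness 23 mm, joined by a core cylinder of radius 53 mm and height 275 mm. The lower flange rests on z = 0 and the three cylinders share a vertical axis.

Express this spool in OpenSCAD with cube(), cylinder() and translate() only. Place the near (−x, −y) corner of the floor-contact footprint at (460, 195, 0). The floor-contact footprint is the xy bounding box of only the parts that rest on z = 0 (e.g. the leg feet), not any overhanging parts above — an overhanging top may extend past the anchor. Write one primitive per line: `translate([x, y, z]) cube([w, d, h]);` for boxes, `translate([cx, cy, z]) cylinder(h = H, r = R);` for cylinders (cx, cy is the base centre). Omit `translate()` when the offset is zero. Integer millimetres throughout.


translate([558, 293, 0]) cylinder(h = 23, r = 98);
translate([558, 293, 23]) cylinder(h = 275, r = 53);
translate([558, 293, 298]) cylinder(h = 23, r = 98);


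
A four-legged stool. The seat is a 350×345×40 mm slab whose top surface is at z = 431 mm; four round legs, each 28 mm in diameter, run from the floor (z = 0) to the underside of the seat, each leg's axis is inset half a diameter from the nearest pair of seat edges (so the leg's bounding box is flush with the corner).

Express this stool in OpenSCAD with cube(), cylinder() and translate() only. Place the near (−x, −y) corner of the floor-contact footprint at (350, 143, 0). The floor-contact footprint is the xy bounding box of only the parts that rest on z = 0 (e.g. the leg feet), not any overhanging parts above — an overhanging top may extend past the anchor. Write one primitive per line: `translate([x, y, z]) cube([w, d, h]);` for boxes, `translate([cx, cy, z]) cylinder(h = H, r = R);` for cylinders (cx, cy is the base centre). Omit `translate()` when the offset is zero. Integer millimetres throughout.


// leg_h = 431 - 40 = 391
translate([350, 143, 391]) cube([350, 345, 40]);
translate([364, 157, 0]) cylinder(h = 391, r = 14);
translate([686, 157, 0]) cylinder(h = 391, r = 14);
translate([364, 474, 0]) cylinder(h = 391, r = 14);
translate([686, 474, 0]) cylinder(h = 391, r = 14);


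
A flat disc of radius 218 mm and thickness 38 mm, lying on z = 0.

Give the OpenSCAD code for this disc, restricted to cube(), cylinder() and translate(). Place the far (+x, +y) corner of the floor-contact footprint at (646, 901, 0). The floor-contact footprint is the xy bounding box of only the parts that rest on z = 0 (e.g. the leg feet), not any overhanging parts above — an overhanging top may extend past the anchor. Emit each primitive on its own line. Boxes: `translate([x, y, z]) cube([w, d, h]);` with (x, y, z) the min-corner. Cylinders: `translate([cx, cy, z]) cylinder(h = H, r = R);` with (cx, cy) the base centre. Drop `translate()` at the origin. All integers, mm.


translate([428, 683, 0]) cylinder(h = 38, r = 218);


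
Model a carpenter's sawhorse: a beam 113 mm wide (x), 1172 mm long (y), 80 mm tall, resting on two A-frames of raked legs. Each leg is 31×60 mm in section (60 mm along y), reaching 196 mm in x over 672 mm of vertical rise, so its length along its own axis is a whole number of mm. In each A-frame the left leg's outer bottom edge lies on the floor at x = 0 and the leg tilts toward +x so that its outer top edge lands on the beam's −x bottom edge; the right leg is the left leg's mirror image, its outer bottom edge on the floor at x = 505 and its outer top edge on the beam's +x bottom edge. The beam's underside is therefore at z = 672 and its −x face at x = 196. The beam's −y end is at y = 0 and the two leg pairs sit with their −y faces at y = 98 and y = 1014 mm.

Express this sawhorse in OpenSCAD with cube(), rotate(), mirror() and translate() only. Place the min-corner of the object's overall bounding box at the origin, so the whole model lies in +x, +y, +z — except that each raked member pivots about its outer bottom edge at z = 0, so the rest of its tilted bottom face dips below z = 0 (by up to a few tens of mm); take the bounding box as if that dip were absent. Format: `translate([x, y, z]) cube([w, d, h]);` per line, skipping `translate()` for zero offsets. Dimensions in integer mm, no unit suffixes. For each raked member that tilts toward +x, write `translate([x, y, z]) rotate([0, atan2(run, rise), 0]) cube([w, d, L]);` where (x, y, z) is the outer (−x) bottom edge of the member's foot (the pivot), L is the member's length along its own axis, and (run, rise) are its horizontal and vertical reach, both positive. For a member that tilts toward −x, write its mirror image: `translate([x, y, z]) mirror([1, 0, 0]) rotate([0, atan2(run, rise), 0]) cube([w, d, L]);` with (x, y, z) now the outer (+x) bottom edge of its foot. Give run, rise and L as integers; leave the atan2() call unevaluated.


translate([196, 0, 672]) cube([113, 1172, 80]);
translate([0, 98, 0]) rotate([0, atan2(196, 672), 0]) cube([31, 60, 700]);
translate([505, 98, 0]) mirror([1, 0, 0]) rotate([0, atan2(196, 672), 0]) cube([31, 60, 700]);
translate([0, 1014, 0]) rotate([0, atan2(196, 672), 0]) cube([31, 60, 700]);
translate([505, 1014, 0]) mirror([1, 0, 0]) rotate([0, atan2(196, 672), 0]) cube([31, 60, 700]);


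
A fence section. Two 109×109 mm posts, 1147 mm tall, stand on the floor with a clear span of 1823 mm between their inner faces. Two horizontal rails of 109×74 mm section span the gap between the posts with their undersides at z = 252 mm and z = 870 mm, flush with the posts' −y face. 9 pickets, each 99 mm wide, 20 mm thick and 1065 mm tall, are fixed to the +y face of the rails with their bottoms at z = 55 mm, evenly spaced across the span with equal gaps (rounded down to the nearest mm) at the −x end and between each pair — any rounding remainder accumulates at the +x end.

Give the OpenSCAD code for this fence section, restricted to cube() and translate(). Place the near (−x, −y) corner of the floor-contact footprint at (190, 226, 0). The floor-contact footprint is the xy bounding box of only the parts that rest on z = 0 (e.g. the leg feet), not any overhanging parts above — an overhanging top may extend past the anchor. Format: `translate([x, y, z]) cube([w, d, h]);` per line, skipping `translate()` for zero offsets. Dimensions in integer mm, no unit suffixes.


translate([190, 226, 0]) cube([109, 109, 1147]);
translate([2122, 226, 0]) cube([109, 109, 1147]);
translate([299, 226, 252]) cube([1823, 109, 74]);
translate([299, 226, 870]) cube([1823, 109, 74]);
translate([392, 335, 55]) cube([99, 20, 1065]);
translate([584, 335, 55]) cube([99, 20, 1065]);
translate([776, 335, 55]) cube([99, 20, 1065]);
translate([968, 335, 55]) cube([99, 20, 1065]);
translate([1160, 335, 55]) cube([99, 20, 1065]);
translate([1352, 335, 55]) cube([99, 20, 1065]);
translate([1544, 335, 55]) cube([99, 20, 1065]);
translate([1736, 335, 55]) cube([99, 20, 1065]);
translate([1928, 335, 55]) cube([99, 20, 1065]);


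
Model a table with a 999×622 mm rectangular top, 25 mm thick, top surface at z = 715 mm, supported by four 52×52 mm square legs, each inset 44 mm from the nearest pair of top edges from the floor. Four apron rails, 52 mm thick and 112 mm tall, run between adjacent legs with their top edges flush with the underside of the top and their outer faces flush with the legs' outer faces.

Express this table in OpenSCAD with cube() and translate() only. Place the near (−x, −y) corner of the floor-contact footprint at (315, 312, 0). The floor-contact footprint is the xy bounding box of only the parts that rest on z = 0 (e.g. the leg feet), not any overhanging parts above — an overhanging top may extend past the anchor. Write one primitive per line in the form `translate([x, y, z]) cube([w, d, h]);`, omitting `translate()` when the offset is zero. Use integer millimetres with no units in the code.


translate([271, 268, 690]) cube([999, 622, 25]);
translate([315, 312, 0]) cube([52, 52, 690]);
translate([1174, 312, 0]) cube([52, 52, 690]);
translate([315, 794, 0]) cube([52, 52, 690]);
translate([1174, 794, 0]) cube([52, 52, 690]);
translate([367, 312, 578]) cube([807, 52, 112]);
translate([367, 794, 578]) cube([807, 52, 112]);
translate([315, 364, 578]) cube([52, 430, 112]);
translate([1174, 364, 578]) cube([52, 430, 112]);


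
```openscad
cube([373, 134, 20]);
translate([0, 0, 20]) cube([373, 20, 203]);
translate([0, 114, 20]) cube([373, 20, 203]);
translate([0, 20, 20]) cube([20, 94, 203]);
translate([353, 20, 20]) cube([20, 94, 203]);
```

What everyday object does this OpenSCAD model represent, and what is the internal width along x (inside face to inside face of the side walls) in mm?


An open box. The internal width is 333 mm.

A 373×134 base slab with four walls standing on it — an open box. The base is 373 mm wide and the walls are 20 mm thick, so the internal width is 373 − 2 × 20 = 333 mm.


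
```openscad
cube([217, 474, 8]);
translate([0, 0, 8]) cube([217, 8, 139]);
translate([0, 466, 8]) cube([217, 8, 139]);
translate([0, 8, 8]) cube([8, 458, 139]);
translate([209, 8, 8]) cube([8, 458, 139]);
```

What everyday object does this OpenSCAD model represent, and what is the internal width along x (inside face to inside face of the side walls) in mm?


An open box. The internal width is 201 mm.

A 217×474 base slab with four walls standing on it — an open box. The base is 217 mm wide and the walls are 8 mm thick, so the internal width is 217 − 2 × 8 = 201 mm.


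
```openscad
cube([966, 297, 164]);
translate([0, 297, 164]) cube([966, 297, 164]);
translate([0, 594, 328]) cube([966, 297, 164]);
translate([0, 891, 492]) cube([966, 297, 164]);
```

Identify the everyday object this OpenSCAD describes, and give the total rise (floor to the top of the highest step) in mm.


A staircase. The total rise is 656 mm.

4 identical blocks, each offset up and back from the previous — a staircase. Each step is 164 mm tall and there are 4 of them, so the total rise is 4 × 164 = 656 mm.


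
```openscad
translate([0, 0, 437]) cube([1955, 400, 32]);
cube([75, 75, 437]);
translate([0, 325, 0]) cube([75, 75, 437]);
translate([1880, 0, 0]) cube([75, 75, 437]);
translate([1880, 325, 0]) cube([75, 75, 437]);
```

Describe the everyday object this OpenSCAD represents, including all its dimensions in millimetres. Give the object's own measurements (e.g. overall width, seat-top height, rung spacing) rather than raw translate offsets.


A long wooden bench with a 1955 mm (x) × 400 mm (y) seat, 32 mm thick, its top surface 469 mm above the floor. Four 75 mm square legs at the seat corners, flush with the edges, run from z = 0 to the seat underside.


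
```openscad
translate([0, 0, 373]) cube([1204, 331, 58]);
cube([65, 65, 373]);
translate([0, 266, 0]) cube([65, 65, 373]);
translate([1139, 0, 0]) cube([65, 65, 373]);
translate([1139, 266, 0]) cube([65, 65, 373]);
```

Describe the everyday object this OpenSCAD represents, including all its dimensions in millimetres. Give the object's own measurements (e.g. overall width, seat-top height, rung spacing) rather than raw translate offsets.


A long wooden bench with a 1204 mm (x) × 331 mm (y) seat, 58 mm thick, its top surface 431 mm above the floor. Four 65 mm square legs at the seat corners, flush with the edges, run from z = 0 to the seat underside.


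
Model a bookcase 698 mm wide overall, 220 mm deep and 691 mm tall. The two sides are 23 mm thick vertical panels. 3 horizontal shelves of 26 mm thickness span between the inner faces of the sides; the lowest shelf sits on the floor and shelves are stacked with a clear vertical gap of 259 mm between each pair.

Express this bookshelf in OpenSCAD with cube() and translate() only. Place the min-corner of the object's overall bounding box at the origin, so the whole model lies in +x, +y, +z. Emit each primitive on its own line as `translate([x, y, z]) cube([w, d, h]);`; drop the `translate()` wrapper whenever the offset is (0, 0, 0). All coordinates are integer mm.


cube([23, 220, 691]);
translate([675, 0, 0]) cube([23, 220, 691]);
translate([23, 0, 0]) cube([652, 220, 26]);
translate([23, 0, 285]) cube([652, 220, 26]);
translate([23, 0, 570]) cube([652, 220, 26]);


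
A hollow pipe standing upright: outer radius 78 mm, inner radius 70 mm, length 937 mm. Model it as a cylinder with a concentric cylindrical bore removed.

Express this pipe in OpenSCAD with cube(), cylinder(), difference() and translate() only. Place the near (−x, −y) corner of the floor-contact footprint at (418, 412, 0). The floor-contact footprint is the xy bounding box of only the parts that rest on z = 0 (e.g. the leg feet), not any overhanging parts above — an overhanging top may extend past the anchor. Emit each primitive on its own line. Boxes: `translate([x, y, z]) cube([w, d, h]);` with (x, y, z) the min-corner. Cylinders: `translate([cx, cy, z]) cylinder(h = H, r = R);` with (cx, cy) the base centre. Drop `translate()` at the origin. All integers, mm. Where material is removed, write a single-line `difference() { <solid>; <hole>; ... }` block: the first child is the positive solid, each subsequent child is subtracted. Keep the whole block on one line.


difference() { translate([496, 490, 0]) cylinder(h = 937, r = 78); translate([496, 490, 0]) cylinder(h = 937, r = 70); }


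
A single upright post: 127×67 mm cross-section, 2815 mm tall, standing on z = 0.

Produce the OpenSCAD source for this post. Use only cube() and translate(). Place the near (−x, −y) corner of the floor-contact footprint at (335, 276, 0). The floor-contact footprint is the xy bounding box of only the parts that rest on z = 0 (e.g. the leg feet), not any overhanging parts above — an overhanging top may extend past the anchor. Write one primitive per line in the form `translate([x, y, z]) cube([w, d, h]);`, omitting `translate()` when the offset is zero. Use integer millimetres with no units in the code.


translate([335, 276, 0]) cube([127, 67, 2815]);


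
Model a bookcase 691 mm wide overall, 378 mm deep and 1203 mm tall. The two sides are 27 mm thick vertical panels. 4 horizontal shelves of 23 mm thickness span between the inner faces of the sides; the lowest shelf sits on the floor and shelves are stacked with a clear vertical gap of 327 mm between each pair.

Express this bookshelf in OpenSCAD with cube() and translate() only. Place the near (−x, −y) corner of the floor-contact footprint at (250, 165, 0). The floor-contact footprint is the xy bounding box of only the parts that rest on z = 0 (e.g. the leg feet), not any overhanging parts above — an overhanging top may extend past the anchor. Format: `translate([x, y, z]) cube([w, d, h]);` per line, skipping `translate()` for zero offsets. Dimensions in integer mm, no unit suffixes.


translate([250, 165, 0]) cube([27, 378, 1203]);
translate([914, 165, 0]) cube([27, 378, 1203]);
translate([277, 165, 0]) cube([637, 378, 23]);
translate([277, 165, 350]) cube([637, 378, 23]);
translate([277, 165, 700]) cube([637, 378, 23]);
translate([277, 165, 1050]) cube([637, 378, 23]);


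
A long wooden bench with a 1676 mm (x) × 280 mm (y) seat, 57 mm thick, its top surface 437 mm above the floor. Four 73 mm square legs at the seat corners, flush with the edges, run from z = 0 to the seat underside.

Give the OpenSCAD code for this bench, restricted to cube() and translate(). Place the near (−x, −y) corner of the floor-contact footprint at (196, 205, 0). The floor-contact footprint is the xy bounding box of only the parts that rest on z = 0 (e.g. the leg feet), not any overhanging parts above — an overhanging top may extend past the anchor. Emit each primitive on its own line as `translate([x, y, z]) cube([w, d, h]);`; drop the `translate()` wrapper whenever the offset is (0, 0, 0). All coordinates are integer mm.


translate([196, 205, 380]) cube([1676, 280, 57]);
translate([196, 205, 0]) cube([73, 73, 380]);
translate([196, 412, 0]) cube([73, 73, 380]);
translate([1799, 205, 0]) cube([73, 73, 380]);
translate([1799, 412, 0]) cube([73, 73, 380]);


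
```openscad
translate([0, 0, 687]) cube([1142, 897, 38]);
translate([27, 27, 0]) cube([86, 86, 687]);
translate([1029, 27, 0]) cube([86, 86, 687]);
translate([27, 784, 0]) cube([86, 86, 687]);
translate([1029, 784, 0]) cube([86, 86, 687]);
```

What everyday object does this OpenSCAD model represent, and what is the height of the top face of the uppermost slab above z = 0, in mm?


A table. The table height is 725 mm.

A 1142×897×38 slab sits at z = 687 on four 86 mm square posts — a table. The top surface is at 687 + 38 = 725 mm.


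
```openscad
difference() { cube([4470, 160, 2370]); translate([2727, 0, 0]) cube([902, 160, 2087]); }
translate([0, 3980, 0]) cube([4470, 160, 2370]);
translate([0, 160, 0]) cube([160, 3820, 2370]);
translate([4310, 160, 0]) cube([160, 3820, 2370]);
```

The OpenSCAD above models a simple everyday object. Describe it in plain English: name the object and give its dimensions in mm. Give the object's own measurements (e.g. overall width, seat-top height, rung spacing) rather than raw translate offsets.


A single room: four walls, each 2370 mm tall and 160 mm thick, enclosing an outside footprint 4470×4140 mm (x × y), no floor or roof. The front and back walls (−y and +y sides) run the full x-width; the side walls fit between their inner faces. A door opening 902 mm wide and 2087 mm tall is cut through the front wall from the floor up, its −x edge 2727 mm from the wall's −x end.


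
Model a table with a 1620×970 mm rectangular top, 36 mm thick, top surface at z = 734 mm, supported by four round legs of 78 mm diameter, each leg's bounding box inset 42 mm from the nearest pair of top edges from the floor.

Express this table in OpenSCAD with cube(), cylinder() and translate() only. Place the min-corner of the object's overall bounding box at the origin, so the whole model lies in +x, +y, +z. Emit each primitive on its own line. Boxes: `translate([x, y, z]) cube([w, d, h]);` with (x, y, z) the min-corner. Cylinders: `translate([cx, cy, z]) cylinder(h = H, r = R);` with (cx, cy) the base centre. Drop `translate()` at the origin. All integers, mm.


translate([0, 0, 698]) cube([1620, 970, 36]);
translate([81, 81, 0]) cylinder(h = 698, r = 39);
translate([1539, 81, 0]) cylinder(h = 698, r = 39);
translate([81, 889, 0]) cylinder(h = 698, r = 39);
translate([1539, 889, 0]) cylinder(h = 698, r = 39);


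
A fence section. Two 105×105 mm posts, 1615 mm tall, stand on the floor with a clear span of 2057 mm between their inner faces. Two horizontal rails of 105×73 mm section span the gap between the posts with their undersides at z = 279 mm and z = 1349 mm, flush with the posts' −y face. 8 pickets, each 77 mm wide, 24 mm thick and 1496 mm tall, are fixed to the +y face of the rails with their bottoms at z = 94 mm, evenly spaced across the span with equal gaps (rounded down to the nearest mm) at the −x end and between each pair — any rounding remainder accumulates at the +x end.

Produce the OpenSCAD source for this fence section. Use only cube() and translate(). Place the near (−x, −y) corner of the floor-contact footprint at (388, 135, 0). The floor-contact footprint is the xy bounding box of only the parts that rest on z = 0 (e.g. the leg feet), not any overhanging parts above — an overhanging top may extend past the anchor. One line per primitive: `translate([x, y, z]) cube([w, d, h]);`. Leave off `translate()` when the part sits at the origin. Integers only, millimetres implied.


translate([388, 135, 0]) cube([105, 105, 1615]);
translate([2550, 135, 0]) cube([105, 105, 1615]);
translate([493, 135, 279]) cube([2057, 105, 73]);
translate([493, 135, 1349]) cube([2057, 105, 73]);
translate([653, 240, 94]) cube([77, 24, 1496]);
translate([890, 240, 94]) cube([77, 24, 1496]);
translate([1127, 240, 94]) cube([77, 24, 1496]);
translate([1364, 240, 94]) cube([77, 24, 1496]);
translate([1601, 240, 94]) cube([77, 24, 1496]);
translate([1838, 240, 94]) cube([77, 24, 1496]);
translate([2075, 240, 94]) cube([77, 24, 1496]);
translate([2312, 240, 94]) cube([77, 24, 1496]);


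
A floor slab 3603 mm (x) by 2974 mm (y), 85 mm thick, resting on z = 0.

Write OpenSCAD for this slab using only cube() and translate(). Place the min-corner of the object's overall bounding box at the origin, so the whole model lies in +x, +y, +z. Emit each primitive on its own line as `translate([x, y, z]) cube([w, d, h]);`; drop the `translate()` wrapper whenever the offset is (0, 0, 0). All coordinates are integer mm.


cube([3603, 2974, 85]);


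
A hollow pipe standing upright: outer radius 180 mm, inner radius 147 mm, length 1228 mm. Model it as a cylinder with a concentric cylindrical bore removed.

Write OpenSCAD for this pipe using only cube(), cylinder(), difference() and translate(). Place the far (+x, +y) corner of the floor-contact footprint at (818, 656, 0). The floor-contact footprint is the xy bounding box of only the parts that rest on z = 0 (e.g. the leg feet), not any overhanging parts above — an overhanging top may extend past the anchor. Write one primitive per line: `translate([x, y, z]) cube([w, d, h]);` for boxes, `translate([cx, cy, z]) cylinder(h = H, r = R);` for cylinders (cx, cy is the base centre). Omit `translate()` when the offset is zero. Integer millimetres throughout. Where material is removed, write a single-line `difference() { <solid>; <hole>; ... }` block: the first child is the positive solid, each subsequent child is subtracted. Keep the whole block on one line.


difference() { translate([638, 476, 0]) cylinder(h = 1228, r = 180); translate([638, 476, 0]) cylinder(h = 1228, r = 147); }


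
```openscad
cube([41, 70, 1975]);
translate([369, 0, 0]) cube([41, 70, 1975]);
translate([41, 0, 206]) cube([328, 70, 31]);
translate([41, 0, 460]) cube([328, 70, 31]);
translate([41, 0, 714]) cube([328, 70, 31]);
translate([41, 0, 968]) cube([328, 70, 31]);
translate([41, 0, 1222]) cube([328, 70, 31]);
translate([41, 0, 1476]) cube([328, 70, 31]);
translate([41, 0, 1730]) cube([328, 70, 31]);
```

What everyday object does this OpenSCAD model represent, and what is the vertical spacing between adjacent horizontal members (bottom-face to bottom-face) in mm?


A ladder. The rung spacing is 254 mm.

Two tall 41×70 posts with 7 short bars between them — a ladder. Adjacent rungs sit at z = 206 and z = 460, so the spacing is 460 − 206 = 254 mm.


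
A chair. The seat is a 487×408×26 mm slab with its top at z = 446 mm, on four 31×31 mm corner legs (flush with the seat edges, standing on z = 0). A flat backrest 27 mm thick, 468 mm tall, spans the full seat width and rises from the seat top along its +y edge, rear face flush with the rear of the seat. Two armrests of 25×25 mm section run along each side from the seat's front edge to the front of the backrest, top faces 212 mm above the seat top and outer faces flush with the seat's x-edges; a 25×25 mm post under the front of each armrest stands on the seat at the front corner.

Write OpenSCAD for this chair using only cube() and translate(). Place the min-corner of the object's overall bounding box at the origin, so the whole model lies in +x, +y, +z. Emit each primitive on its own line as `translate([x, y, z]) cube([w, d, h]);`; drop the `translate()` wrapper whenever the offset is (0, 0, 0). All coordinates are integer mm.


translate([0, 0, 420]) cube([487, 408, 26]);
cube([31, 31, 420]);
translate([456, 0, 0]) cube([31, 31, 420]);
translate([0, 377, 0]) cube([31, 31, 420]);
translate([456, 377, 0]) cube([31, 31, 420]);
translate([0, 381, 446]) cube([487, 27, 468]);
translate([0, 0, 633]) cube([25, 381, 25]);
translate([462, 0, 633]) cube([25, 381, 25]);
translate([0, 0, 446]) cube([25, 25, 187]);
translate([462, 0, 446]) cube([25, 25, 187]);


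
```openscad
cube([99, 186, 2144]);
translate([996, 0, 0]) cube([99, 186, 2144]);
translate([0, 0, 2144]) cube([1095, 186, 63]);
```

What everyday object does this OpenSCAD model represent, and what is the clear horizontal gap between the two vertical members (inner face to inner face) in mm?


A door frame. The clear opening width is 897 mm.

Two 2144 mm tall posts with a header on top — a door frame. The left jamb is 99 mm wide at x = 0; the right jamb starts at x = 996. The clear opening is 996 − 99 = 897 mm.


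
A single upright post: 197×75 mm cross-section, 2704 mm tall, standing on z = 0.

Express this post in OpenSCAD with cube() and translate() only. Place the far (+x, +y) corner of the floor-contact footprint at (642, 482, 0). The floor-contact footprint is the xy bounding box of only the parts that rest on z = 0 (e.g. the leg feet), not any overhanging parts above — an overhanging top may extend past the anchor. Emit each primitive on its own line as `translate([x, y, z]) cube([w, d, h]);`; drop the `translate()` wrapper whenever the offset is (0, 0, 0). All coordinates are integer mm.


translate([445, 407, 0]) cube([197, 75, 2704]);


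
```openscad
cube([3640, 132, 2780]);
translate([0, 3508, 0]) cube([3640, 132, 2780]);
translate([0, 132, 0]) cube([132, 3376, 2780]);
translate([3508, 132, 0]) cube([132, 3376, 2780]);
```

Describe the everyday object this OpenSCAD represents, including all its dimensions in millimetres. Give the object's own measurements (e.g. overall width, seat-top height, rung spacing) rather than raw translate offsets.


The wall frame of a small rectangular building: four walls, each 2780 mm tall and 132 mm thick, enclosing a footprint 3640 mm (x) by 3640 mm (y) outside-to-outside, with no floor or roof. The front and back walls (the −y and +y sides) span the full width; the two side walls fit between them.


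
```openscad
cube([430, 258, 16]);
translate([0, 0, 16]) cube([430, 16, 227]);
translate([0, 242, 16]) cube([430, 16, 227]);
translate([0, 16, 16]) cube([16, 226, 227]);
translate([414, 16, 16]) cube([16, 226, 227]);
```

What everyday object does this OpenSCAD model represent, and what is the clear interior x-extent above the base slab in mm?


An open box. The internal width is 398 mm.

A 430×258 base slab with four walls standing on it — an open box. The base is 430 mm wide and the walls are 16 mm thick, so the internal width is 430 − 2 × 16 = 398 mm.


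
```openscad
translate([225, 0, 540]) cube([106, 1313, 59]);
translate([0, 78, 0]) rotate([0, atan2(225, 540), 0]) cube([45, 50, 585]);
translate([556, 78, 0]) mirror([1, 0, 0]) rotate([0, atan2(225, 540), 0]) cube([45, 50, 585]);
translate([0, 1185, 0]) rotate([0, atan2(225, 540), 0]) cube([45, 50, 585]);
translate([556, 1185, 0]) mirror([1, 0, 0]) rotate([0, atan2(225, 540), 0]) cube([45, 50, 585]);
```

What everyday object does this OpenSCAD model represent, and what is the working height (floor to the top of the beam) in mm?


A sawhorse. The overall height is 599 mm.

A beam across two mirrored pairs of raked legs — a sawhorse. The beam's underside is at z = 540 (matching the legs' vertical rise in atan2(225, 540)) and the beam is 59 mm tall, so its top is at 540 + 59 = 599 mm. The raked legs top out at the beam's underside, so that is the highest point.


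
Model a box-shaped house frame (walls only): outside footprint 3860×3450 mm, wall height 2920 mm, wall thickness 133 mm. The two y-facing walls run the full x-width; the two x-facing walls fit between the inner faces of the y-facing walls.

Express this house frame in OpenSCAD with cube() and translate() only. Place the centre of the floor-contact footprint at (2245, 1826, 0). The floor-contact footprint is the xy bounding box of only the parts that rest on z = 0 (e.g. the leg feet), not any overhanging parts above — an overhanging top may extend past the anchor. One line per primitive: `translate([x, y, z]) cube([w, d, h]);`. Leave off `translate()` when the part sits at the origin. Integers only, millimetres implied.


translate([315, 101, 0]) cube([3860, 133, 2920]);
translate([315, 3418, 0]) cube([3860, 133, 2920]);
translate([315, 234, 0]) cube([133, 3184, 2920]);
translate([4042, 234, 0]) cube([133, 3184, 2920]);


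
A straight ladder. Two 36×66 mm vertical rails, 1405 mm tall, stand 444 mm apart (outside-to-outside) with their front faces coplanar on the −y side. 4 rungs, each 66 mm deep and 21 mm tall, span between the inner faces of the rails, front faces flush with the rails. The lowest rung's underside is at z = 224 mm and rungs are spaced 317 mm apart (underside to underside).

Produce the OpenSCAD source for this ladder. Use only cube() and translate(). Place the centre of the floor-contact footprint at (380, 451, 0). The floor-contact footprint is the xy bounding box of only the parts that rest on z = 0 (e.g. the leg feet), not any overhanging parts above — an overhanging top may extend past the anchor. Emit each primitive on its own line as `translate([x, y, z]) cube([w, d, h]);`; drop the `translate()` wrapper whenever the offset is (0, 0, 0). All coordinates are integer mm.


translate([158, 418, 0]) cube([36, 66, 1405]);
translate([566, 418, 0]) cube([36, 66, 1405]);
translate([194, 418, 224]) cube([372, 66, 21]);
translate([194, 418, 541]) cube([372, 66, 21]);
translate([194, 418, 858]) cube([372, 66, 21]);
translate([194, 418, 1175]) cube([372, 66, 21]);


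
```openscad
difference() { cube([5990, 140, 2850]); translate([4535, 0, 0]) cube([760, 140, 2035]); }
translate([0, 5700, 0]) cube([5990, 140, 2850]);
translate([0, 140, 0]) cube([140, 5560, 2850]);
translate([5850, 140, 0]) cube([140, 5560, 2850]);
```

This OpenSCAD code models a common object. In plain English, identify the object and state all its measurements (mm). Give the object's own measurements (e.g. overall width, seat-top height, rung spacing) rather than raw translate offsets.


A single room: four walls, each 2850 mm tall and 140 mm thick, enclosing an outside footprint 5990×5840 mm (x × y), no floor or roof. The front and back walls (−y and +y sides) run the full x-width; the side walls fit between their inner faces. A door opening 760 mm wide and 2035 mm tall is cut through the front wall from the floor up, its −x edge 4535 mm from the wall's −x end.


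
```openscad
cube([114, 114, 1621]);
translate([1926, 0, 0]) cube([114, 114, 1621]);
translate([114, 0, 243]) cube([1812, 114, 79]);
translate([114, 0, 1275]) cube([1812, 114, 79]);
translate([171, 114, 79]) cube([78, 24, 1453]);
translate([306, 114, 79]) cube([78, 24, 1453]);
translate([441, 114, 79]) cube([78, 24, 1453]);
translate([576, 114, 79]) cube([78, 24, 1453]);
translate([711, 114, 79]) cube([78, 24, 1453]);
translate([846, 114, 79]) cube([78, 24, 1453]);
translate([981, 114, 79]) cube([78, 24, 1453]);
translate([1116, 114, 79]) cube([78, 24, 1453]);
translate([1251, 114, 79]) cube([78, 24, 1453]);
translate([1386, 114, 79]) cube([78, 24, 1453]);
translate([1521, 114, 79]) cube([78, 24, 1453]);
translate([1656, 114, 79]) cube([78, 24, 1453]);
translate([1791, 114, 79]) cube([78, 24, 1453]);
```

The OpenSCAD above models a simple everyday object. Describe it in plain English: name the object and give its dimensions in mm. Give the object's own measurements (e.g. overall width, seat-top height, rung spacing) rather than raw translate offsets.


A fence section. Two 114×114 mm posts, 1621 mm tall, stand on the floor with a clear span of 1812 mm between their inner faces. Two horizontal rails of 114×79 mm section span the gap between the posts with their undersides at z = 243 mm and z = 1275 mm, flush with the posts' −y face. 13 pickets, each 78 mm wide, 24 mm thick and 1453 mm tall, are fixed to the +y face of the rails with their bottoms at z = 79 mm, spaced across the span with a 57 mm gap after the −x post and between neighbouring pickets and before the +x post.


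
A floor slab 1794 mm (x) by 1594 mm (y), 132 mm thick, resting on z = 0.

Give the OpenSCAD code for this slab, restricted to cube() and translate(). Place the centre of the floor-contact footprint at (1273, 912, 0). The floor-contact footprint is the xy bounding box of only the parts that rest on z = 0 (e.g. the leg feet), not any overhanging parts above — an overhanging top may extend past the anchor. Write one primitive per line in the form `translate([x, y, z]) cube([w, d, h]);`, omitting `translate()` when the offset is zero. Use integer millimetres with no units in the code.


translate([376, 115, 0]) cube([1794, 1594, 132]);


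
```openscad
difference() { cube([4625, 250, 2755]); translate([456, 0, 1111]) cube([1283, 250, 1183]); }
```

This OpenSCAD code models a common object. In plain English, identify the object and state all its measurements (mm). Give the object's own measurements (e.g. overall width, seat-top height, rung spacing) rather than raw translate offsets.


A wall 4625 mm long (x), 250 mm thick (y), 2755 mm tall, with a rectangular window opening cut through it. The opening is 1283 mm wide and 1183 mm tall; its sill is at z = 1111 mm and its near (−x) edge is 456 mm from the wall's −x end. The opening passes through the full wall thickness.


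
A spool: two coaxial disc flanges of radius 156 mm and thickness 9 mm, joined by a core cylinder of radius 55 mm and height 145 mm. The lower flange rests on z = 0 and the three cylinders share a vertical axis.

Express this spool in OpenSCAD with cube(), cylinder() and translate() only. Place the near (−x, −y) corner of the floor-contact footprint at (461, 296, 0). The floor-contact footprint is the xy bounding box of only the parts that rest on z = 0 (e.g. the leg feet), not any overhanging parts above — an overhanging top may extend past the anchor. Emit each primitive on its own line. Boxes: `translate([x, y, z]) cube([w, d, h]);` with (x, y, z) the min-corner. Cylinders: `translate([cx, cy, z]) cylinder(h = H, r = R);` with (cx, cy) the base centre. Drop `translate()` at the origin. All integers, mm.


translate([617, 452, 0]) cylinder(h = 9, r = 156);
translate([617, 452, 9]) cylinder(h = 145, r = 55);
translate([617, 452, 154]) cylinder(h = 9, r = 156);


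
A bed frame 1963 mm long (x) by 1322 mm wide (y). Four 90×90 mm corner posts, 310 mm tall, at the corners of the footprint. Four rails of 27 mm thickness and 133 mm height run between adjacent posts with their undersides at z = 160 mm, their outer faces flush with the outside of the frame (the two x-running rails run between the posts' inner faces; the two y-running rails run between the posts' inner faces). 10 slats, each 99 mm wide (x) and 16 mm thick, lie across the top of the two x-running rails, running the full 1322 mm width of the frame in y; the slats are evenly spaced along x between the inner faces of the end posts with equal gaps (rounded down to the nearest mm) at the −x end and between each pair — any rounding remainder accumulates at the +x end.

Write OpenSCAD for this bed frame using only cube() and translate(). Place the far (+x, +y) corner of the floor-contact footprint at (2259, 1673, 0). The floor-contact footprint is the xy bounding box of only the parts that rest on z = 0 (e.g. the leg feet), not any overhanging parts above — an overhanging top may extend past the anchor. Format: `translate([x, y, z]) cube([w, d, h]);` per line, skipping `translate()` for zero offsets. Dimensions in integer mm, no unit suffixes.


// slat z = rail_z + rail_h = 160 + 133 = 293
// slat gap = ⌊(1783 − 10·99) / 11⌋ = 72
translate([296, 351, 0]) cube([90, 90, 310]);
translate([296, 1583, 0]) cube([90, 90, 310]);
translate([2169, 351, 0]) cube([90, 90, 310]);
translate([2169, 1583, 0]) cube([90, 90, 310]);
translate([386, 351, 160]) cube([1783, 27, 133]);
translate([386, 1646, 160]) cube([1783, 27, 133]);
translate([296, 441, 160]) cube([27, 1142, 133]);
translate([2232, 441, 160]) cube([27, 1142, 133]);
translate([458, 351, 293]) cube([99, 1322, 16]);
translate([629, 351, 293]) cube([99, 1322, 16]);
translate([800, 351, 293]) cube([99, 1322, 16]);
translate([971, 351, 293]) cube([99, 1322, 16]);
translate([1142, 351, 293]) cube([99, 1322, 16]);
translate([1313, 351, 293]) cube([99, 1322, 16]);
translate([1484, 351, 293]) cube([99, 1322, 16]);
translate([1655, 351, 293]) cube([99, 1322, 16]);
translate([1826, 351, 293]) cube([99, 1322, 16]);
translate([1997, 351, 293]) cube([99, 1322, 16]);


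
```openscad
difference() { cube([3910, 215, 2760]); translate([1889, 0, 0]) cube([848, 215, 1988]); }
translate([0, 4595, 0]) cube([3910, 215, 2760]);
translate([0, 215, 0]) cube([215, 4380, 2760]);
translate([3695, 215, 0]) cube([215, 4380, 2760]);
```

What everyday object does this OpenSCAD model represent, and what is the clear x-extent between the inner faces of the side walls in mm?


A single room. The interior width is 3480 mm.

Four walls enclosing a rectangle with a door in the front wall — a room. Outside width 3910 minus two 215 mm walls gives 3480 mm.


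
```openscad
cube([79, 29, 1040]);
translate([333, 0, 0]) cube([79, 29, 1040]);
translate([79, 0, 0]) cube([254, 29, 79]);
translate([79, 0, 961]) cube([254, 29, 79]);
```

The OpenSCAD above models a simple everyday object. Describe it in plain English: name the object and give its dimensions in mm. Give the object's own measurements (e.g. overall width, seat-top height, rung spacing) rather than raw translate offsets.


A rectangular picture frame lying in the x–z plane (depth along y). The opening is 254 mm wide (x) by 882 mm tall (z), surrounded by a border 79 mm wide on all four sides. The frame is 29 mm deep and is made of two full-height vertical stiles with two horizontal rails fitted between them.


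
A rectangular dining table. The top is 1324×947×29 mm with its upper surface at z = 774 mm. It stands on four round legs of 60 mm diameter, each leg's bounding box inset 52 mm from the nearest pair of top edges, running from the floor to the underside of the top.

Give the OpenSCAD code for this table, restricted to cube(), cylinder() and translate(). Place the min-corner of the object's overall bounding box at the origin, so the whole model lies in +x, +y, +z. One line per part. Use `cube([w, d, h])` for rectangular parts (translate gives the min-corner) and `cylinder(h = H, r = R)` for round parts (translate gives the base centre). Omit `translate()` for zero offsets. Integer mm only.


translate([0, 0, 745]) cube([1324, 947, 29]);
translate([82, 82, 0]) cylinder(h = 745, r = 30);
translate([1242, 82, 0]) cylinder(h = 745, r = 30);
translate([82, 865, 0]) cylinder(h = 745, r = 30);
translate([1242, 865, 0]) cylinder(h = 745, r = 30);


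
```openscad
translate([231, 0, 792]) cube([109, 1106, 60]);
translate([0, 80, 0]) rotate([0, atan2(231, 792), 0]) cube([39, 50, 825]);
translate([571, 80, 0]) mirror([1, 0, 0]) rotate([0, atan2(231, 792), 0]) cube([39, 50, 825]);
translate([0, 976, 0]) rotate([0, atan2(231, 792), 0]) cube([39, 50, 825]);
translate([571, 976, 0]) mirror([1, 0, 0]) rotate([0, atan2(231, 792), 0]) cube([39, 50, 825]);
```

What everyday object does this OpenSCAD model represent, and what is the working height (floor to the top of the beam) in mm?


A sawhorse. The overall height is 852 mm.

A beam across two mirrored pairs of raked legs — a sawhorse. The beam's underside is at z = 792 (matching the legs' vertical rise in atan2(231, 792)) and the beam is 60 mm tall, so its top is at 792 + 60 = 852 mm. The raked legs top out at the beam's underside, so that is the highest point.


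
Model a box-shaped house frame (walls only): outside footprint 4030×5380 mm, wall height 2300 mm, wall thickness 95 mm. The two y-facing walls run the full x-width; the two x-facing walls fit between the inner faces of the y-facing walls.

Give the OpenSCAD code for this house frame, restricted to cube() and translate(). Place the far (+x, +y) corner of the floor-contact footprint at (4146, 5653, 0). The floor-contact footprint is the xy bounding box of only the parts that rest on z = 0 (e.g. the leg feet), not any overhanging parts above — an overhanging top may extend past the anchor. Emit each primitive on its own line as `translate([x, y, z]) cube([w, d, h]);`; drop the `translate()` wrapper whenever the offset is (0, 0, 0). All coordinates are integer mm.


translate([116, 273, 0]) cube([4030, 95, 2300]);
translate([116, 5558, 0]) cube([4030, 95, 2300]);
translate([116, 368, 0]) cube([95, 5190, 2300]);
translate([4051, 368, 0]) cube([95, 5190, 2300]);
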